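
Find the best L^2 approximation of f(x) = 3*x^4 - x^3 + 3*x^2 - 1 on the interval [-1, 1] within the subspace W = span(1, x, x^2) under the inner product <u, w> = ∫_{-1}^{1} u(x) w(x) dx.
g(x) = 39*x^2/7 - 3*x/5 - 44/35

The best approximation g ∈ W is the orthogonal projection of f onto W. Writing g = a_0 + a_1 x + a_2 x^2, the coefficients solve the normal equations G · a = b where
  G_{ij} = <φ_i, φ_j> and b_i = <f, φ_i>, with φ_0 = 1, φ_1 = x, φ_2 = x^2.
G =
  [2, 0, 2/3]
  [0, 2/3, 0]
  [2/3, 0, 2/5],
b = (6/5, -2/5, 146/105).
Solving gives a_0 = -44/35, a_1 = -3/5, a_2 = 39/7, so
  g(x) = 39*x^2/7 - 3*x/5 - 44/35.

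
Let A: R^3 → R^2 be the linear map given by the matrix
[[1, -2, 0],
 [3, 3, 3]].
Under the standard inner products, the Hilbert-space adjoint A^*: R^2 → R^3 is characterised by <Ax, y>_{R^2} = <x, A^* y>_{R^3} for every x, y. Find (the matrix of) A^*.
A^* = A^T =
[[1, 3],
 [-2, 3],
 [0, 3]]

For real matrices with standard dot products, the defining identity <Ax, y> = <x, A^* y> gives (Ax)^T y = x^T (A^*) y, i.e. x^T A^T y = x^T (A^*) y. Since this holds for all x, y, we must have A^* = A^T. Therefore
A^* =
[[1, 3],
 [-2, 3],
 [0, 3]].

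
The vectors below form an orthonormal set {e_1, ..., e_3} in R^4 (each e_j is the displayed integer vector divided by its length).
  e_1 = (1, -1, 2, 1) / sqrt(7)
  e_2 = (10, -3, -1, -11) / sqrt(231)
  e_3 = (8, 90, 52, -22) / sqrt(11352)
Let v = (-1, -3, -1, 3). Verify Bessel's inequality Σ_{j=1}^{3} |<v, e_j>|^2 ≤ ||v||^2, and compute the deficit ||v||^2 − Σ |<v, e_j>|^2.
Σ |<v, e_j>|^2 = 852/43; ||v||^2 = 20; deficit = 8/43

Write each e_j = u_j / sqrt(<u_j, u_j>) where u_j is the displayed integer vector. Then <v, e_j> = <v, u_j> / sqrt(<u_j, u_j>), so |<v, e_j>|^2 = <v, u_j>^2 / <u_j, u_j>.
Coefficients: <v, e_1> = 3/sqrt(7), <v, e_2> = -33/sqrt(231), <v, e_3> = -396/sqrt(11352).
Square and sum: Σ |<v, e_j>|^2 = 852/43.
Compute ||v||^2 = v·v = 20.
Deficit = 20 − 852/43 = 8/43 ≥ 0, confirming Bessel's inequality. (The deficit equals ||v − Σ <v,e_j> e_j||^2, the squared distance from v to span{e_j}.)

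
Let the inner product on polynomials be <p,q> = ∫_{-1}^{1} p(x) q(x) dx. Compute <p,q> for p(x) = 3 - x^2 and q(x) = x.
<p,q> = 0

Expand the product: p(x)·q(x) = -x^3 + 3*x.
∫_{-1}^{1} of each monomial x^k gives [2/(k+1) if k even, 0 if k odd]. Integrating term-by-term (or equivalently evaluating the antiderivative F(x) = -x^4/4 + 3*x^2/2 at the endpoints):
  F(1) − F(−1) = 5/4 − (5/4) = 0.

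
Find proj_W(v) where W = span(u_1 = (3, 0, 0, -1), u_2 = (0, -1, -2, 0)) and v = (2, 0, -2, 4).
proj_W(v) = (3/5, -4/5, -8/5, -1/5)

Set up U = [u_1 | ... | u_2] ∈ R^(4×2). The projector onto W = col(U) is P = U (U^T U)^(-1) U^T.
Compute U^T U =
  [10, 0]
  [0, 5],
and U^T v = (2, 4).
Solve U^T U · c = U^T v for the coefficients: c = (1/5, 4/5). The projection is proj_W(v) = U c.
Check: (v - proj_W(v)) · u_1 = 0  (should be 0).
Check: (v - proj_W(v)) · u_2 = 0  (should be 0).
Result: proj_W(v) = (3/5, -4/5, -8/5, -1/5).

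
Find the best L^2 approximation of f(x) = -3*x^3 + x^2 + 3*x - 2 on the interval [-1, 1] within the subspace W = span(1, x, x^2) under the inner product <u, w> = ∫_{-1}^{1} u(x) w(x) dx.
g(x) = x^2 + 6*x/5 - 2

The best approximation g ∈ W is the orthogonal projection of f onto W. Writing g = a_0 + a_1 x + a_2 x^2, the coefficients solve the normal equations G · a = b where
  G_{ij} = <φ_i, φ_j> and b_i = <f, φ_i>, with φ_0 = 1, φ_1 = x, φ_2 = x^2.
G =
  [2, 0, 2/3]
  [0, 2/3, 0]
  [2/3, 0, 2/5],
b = (-10/3, 4/5, -14/15).
Solving gives a_0 = -2, a_1 = 6/5, a_2 = 1, so
  g(x) = x^2 + 6*x/5 - 2.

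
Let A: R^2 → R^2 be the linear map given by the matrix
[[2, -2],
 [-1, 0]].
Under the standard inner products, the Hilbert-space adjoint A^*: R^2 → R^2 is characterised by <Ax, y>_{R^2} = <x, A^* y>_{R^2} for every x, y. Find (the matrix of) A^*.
A^* = A^T =
[[2, -1],
 [-2, 0]]

For real matrices with standard dot products, the defining identity <Ax, y> = <x, A^* y> gives (Ax)^T y = x^T (A^*) y, i.e. x^T A^T y = x^T (A^*) y. Since this holds for all x, y, we must have A^* = A^T. Therefore
A^* =
[[2, -1],
 [-2, 0]].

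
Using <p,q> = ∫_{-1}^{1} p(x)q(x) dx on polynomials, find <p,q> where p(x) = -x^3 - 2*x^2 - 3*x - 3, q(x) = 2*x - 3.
<p,q> = 86/5

Expand the product: p(x)·q(x) = -2*x^4 - x^3 + 3*x + 9.
∫_{-1}^{1} of each monomial x^k gives [2/(k+1) if k even, 0 if k odd]. Integrating term-by-term (or equivalently evaluating the antiderivative F(x) = -2*x^5/5 - x^4/4 + 3*x^2/2 + 9*x at the endpoints):
  F(1) − F(−1) = 197/20 − (-147/20) = 86/5.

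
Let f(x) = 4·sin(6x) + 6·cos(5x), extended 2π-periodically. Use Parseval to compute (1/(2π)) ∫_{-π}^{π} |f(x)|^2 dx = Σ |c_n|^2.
Σ |c_n|^2 = 26

Expand |f|^2 and use orthogonality of {sin(nx), cos(mx)} on [-π, π]:
  ∫_{-π}^{π} sin(nx)^2 dx = π, ∫ cos(mx)^2 dx = π, and cross terms integrate to 0.
So ∫_{-π}^{π} f(x)^2 dx = 4^2 · π + 6^2 · π = (16 + 36)π.
Divide by 2π: (16 + 36)/2 = 26.
By Parseval, this equals Σ |c_n|^2.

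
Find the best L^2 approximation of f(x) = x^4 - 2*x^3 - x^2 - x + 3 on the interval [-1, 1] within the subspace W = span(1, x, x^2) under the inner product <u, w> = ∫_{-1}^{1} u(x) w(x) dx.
g(x) = -x^2/7 - 11*x/5 + 102/35

The best approximation g ∈ W is the orthogonal projection of f onto W. Writing g = a_0 + a_1 x + a_2 x^2, the coefficients solve the normal equations G · a = b where
  G_{ij} = <φ_i, φ_j> and b_i = <f, φ_i>, with φ_0 = 1, φ_1 = x, φ_2 = x^2.
G =
  [2, 0, 2/3]
  [0, 2/3, 0]
  [2/3, 0, 2/5],
b = (86/15, -22/15, 66/35).
Solving gives a_0 = 102/35, a_1 = -11/5, a_2 = -1/7, so
  g(x) = -x^2/7 - 11*x/5 + 102/35.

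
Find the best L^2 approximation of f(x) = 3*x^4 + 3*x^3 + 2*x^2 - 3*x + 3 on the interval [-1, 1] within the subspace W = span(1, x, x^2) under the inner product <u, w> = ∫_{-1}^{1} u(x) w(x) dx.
g(x) = 32*x^2/7 - 6*x/5 + 96/35

The best approximation g ∈ W is the orthogonal projection of f onto W. Writing g = a_0 + a_1 x + a_2 x^2, the coefficients solve the normal equations G · a = b where
  G_{ij} = <φ_i, φ_j> and b_i = <f, φ_i>, with φ_0 = 1, φ_1 = x, φ_2 = x^2.
G =
  [2, 0, 2/3]
  [0, 2/3, 0]
  [2/3, 0, 2/5],
b = (128/15, -4/5, 128/35).
Solving gives a_0 = 96/35, a_1 = -6/5, a_2 = 32/7, so
  g(x) = 32*x^2/7 - 6*x/5 + 96/35.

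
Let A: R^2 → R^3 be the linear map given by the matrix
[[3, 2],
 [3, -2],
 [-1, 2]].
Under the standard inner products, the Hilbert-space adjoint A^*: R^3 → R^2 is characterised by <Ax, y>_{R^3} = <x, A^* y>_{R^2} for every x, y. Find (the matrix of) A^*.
A^* = A^T =
[[3, 3, -1],
 [2, -2, 2]]

For real matrices with standard dot products, the defining identity <Ax, y> = <x, A^* y> gives (Ax)^T y = x^T (A^*) y, i.e. x^T A^T y = x^T (A^*) y. Since this holds for all x, y, we must have A^* = A^T. Therefore
A^* =
[[3, 3, -1],
 [2, -2, 2]].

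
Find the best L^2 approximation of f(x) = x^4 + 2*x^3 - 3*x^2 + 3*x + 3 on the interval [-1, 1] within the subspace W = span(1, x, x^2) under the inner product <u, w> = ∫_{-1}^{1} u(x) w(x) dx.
g(x) = -15*x^2/7 + 21*x/5 + 102/35

The best approximation g ∈ W is the orthogonal projection of f onto W. Writing g = a_0 + a_1 x + a_2 x^2, the coefficients solve the normal equations G · a = b where
  G_{ij} = <φ_i, φ_j> and b_i = <f, φ_i>, with φ_0 = 1, φ_1 = x, φ_2 = x^2.
G =
  [2, 0, 2/3]
  [0, 2/3, 0]
  [2/3, 0, 2/5],
b = (22/5, 14/5, 38/35).
Solving gives a_0 = 102/35, a_1 = 21/5, a_2 = -15/7, so
  g(x) = -15*x^2/7 + 21*x/5 + 102/35.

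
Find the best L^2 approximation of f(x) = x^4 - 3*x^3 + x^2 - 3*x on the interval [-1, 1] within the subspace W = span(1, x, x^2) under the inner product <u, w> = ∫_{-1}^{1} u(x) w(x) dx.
g(x) = 13*x^2/7 - 24*x/5 - 3/35

The best approximation g ∈ W is the orthogonal projection of f onto W. Writing g = a_0 + a_1 x + a_2 x^2, the coefficients solve the normal equations G · a = b where
  G_{ij} = <φ_i, φ_j> and b_i = <f, φ_i>, with φ_0 = 1, φ_1 = x, φ_2 = x^2.
G =
  [2, 0, 2/3]
  [0, 2/3, 0]
  [2/3, 0, 2/5],
b = (16/15, -16/5, 24/35).
Solving gives a_0 = -3/35, a_1 = -24/5, a_2 = 13/7, so
  g(x) = 13*x^2/7 - 24*x/5 - 3/35.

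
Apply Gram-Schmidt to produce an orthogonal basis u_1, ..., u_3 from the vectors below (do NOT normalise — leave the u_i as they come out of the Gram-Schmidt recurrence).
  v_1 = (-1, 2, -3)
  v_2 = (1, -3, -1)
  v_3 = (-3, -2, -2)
Orthogonal basis:
  u_1 = (-1, 2, -3)
  u_2 = (5/7, -17/7, -13/7)
  u_3 = (-143/46, -26/23, 13/46)

Apply the Gram-Schmidt recurrence
  u_1 = v_1
  u_i = v_i − Σ_{j<i} ((v_i · u_j) / (u_j · u_j)) · u_j.

Step by step this gives:
  u_1 = (-1, 2, -3)
  u_2 = (5/7, -17/7, -13/7)
  u_3 = (-143/46, -26/23, 13/46)

Orthogonality check:
  u_2 · u_1 = 0 (should be 0)
  u_3 · u_1 = 0 (should be 0)
  u_3 · u_2 = 0 (should be 0)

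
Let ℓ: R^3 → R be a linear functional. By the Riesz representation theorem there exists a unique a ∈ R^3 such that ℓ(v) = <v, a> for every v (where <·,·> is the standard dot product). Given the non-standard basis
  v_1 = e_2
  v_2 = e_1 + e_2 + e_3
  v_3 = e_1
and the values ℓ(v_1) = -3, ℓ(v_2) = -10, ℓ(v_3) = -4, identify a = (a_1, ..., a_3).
a = (-4, -3, -3)

Write a = (a_1, ..., a_3) in the standard basis. For each basis vector v_i, ℓ(v_i) = <v_i, a> is a linear equation in the a_j's. Collect the n equations into a matrix system V a = ℓ, where row i of V is v_i (expressed in the standard basis). Since V is invertible (lower-triangular with 1s on the diagonal, up to permutation), solve by back-substitution:
  V =
[[0, 1, 0],
 [1, 1, 1],
 [1, 0, 0]]
  V a = (-3, -10, -4)
Solving gives a = (-4, -3, -3).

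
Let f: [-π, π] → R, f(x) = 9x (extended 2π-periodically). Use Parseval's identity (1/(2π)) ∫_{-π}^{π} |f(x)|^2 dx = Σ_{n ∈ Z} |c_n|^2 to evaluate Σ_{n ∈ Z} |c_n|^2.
Σ |c_n|^2 = 27π^2

Expand and integrate term by term over [-π, π]:
  ∫ (9x)^2 dx = 81·(2π^3/3); ∫ 2·9·(0)·x dx = 0 (odd integrand); ∫ 0^2 dx = 0·2π.
So (1/(2π)) ∫_{-π}^{π} (9x)^2 dx = 81π^2/3 + 0 = 27π^2.
Parseval ⇒ Σ |c_n|^2 = 27π^2.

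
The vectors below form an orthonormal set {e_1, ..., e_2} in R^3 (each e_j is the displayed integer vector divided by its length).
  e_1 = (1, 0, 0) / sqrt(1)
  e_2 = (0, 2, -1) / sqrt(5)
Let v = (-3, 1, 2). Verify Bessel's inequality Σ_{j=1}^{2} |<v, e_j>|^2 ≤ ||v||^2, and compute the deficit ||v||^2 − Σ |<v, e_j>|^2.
Σ |<v, e_j>|^2 = 9; ||v||^2 = 14; deficit = 5

Write each e_j = u_j / sqrt(<u_j, u_j>) where u_j is the displayed integer vector. Then <v, e_j> = <v, u_j> / sqrt(<u_j, u_j>), so |<v, e_j>|^2 = <v, u_j>^2 / <u_j, u_j>.
Coefficients: <v, e_1> = -3/sqrt(1), <v, e_2> = 0/sqrt(5).
Square and sum: Σ |<v, e_j>|^2 = 9.
Compute ||v||^2 = v·v = 14.
Deficit = 14 − 9 = 5 ≥ 0, confirming Bessel's inequality. (The deficit equals ||v − Σ <v,e_j> e_j||^2, the squared distance from v to span{e_j}.)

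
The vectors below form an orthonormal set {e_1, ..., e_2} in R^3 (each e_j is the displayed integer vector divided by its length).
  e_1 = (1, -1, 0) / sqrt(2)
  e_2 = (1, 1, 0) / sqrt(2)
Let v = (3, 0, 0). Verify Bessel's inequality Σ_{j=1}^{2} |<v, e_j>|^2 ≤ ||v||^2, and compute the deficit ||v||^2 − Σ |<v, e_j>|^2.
Σ |<v, e_j>|^2 = 9; ||v||^2 = 9; deficit = 0

Write each e_j = u_j / sqrt(<u_j, u_j>) where u_j is the displayed integer vector. Then <v, e_j> = <v, u_j> / sqrt(<u_j, u_j>), so |<v, e_j>|^2 = <v, u_j>^2 / <u_j, u_j>.
Coefficients: <v, e_1> = 3/sqrt(2), <v, e_2> = 3/sqrt(2).
Square and sum: Σ |<v, e_j>|^2 = 9.
Compute ||v||^2 = v·v = 9.
Deficit = 9 − 9 = 0 ≥ 0, confirming Bessel's inequality. (The deficit equals ||v − Σ <v,e_j> e_j||^2, the squared distance from v to span{e_j}.)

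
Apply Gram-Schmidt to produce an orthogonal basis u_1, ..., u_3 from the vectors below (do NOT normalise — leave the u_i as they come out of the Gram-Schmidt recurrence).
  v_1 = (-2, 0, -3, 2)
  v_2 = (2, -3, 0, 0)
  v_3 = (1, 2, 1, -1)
Orthogonal basis:
  u_1 = (-2, 0, -3, 2)
  u_2 = (26/17, -3, -12/17, 8/17)
  u_3 = (183/205, 122/205, -116/205, 9/205)

Apply the Gram-Schmidt recurrence
  u_1 = v_1
  u_i = v_i − Σ_{j<i} ((v_i · u_j) / (u_j · u_j)) · u_j.

Step by step this gives:
  u_1 = (-2, 0, -3, 2)
  u_2 = (26/17, -3, -12/17, 8/17)
  u_3 = (183/205, 122/205, -116/205, 9/205)

Orthogonality check:
  u_2 · u_1 = 0 (should be 0)
  u_3 · u_1 = 0 (should be 0)
  u_3 · u_2 = 0 (should be 0)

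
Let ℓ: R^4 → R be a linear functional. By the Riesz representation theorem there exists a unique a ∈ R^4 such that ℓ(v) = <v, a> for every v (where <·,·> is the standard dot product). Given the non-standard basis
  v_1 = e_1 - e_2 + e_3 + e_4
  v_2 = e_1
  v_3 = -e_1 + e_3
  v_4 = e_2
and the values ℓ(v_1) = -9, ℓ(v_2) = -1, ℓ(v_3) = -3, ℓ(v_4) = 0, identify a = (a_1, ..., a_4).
a = (-1, 0, -4, -4)

Write a = (a_1, ..., a_4) in the standard basis. For each basis vector v_i, ℓ(v_i) = <v_i, a> is a linear equation in the a_j's. Collect the n equations into a matrix system V a = ℓ, where row i of V is v_i (expressed in the standard basis). Since V is invertible (lower-triangular with 1s on the diagonal, up to permutation), solve by back-substitution:
  V =
[[1, -1, 1, 1],
 [1, 0, 0, 0],
 [-1, 0, 1, 0],
 [0, 1, 0, 0]]
  V a = (-9, -1, -3, 0)
Solving gives a = (-1, 0, -4, -4).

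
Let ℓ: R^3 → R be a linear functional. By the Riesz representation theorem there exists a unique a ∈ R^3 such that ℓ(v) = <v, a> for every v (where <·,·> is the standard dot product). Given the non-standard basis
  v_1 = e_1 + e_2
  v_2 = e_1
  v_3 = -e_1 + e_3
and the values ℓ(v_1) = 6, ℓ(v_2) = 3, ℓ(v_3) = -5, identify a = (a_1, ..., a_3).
a = (3, 3, -2)

Write a = (a_1, ..., a_3) in the standard basis. For each basis vector v_i, ℓ(v_i) = <v_i, a> is a linear equation in the a_j's. Collect the n equations into a matrix system V a = ℓ, where row i of V is v_i (expressed in the standard basis). Since V is invertible (lower-triangular with 1s on the diagonal, up to permutation), solve by back-substitution:
  V =
[[1, 1, 0],
 [1, 0, 0],
 [-1, 0, 1]]
  V a = (6, 3, -5)
Solving gives a = (3, 3, -2).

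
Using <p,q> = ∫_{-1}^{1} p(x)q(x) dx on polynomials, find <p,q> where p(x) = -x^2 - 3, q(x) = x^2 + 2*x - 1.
<p,q> = 64/15

Expand the product: p(x)·q(x) = -x^4 - 2*x^3 - 2*x^2 - 6*x + 3.
∫_{-1}^{1} of each monomial x^k gives [2/(k+1) if k even, 0 if k odd]. Integrating term-by-term (or equivalently evaluating the antiderivative F(x) = -x^5/5 - x^4/2 - 2*x^3/3 - 3*x^2 + 3*x at the endpoints):
  F(1) − F(−1) = -41/30 − (-169/30) = 64/15.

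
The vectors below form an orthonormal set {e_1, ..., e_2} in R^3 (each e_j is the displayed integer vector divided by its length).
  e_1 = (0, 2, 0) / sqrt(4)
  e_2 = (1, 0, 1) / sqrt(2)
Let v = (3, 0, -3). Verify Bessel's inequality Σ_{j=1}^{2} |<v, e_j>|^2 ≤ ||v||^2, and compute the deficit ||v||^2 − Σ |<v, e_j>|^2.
Σ |<v, e_j>|^2 = 0; ||v||^2 = 18; deficit = 18

Write each e_j = u_j / sqrt(<u_j, u_j>) where u_j is the displayed integer vector. Then <v, e_j> = <v, u_j> / sqrt(<u_j, u_j>), so |<v, e_j>|^2 = <v, u_j>^2 / <u_j, u_j>.
Coefficients: <v, e_1> = 0/sqrt(4), <v, e_2> = 0/sqrt(2).
Square and sum: Σ |<v, e_j>|^2 = 0.
Compute ||v||^2 = v·v = 18.
Deficit = 18 − 0 = 18 ≥ 0, confirming Bessel's inequality. (The deficit equals ||v − Σ <v,e_j> e_j||^2, the squared distance from v to span{e_j}.)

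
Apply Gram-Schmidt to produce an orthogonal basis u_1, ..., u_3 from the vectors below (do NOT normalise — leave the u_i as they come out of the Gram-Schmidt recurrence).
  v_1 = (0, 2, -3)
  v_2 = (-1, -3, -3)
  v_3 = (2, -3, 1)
Orthogonal basis:
  u_1 = (0, 2, -3)
  u_2 = (-1, -45/13, -30/13)
  u_3 = (555/238, -111/238, -37/119)

Apply the Gram-Schmidt recurrence
  u_1 = v_1
  u_i = v_i − Σ_{j<i} ((v_i · u_j) / (u_j · u_j)) · u_j.

Step by step this gives:
  u_1 = (0, 2, -3)
  u_2 = (-1, -45/13, -30/13)
  u_3 = (555/238, -111/238, -37/119)

Orthogonality check:
  u_2 · u_1 = 0 (should be 0)
  u_3 · u_1 = 0 (should be 0)
  u_3 · u_2 = 0 (should be 0)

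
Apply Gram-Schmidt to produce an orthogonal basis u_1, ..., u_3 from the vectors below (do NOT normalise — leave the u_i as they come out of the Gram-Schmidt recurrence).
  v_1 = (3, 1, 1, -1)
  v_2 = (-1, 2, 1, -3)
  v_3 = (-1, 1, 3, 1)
Orthogonal basis:
  u_1 = (3, 1, 1, -1)
  u_2 = (-7/4, 7/4, 3/4, -11/4)
  u_3 = (-12/19, 12/19, 54/19, 30/19)

Apply the Gram-Schmidt recurrence
  u_1 = v_1
  u_i = v_i − Σ_{j<i} ((v_i · u_j) / (u_j · u_j)) · u_j.

Step by step this gives:
  u_1 = (3, 1, 1, -1)
  u_2 = (-7/4, 7/4, 3/4, -11/4)
  u_3 = (-12/19, 12/19, 54/19, 30/19)

Orthogonality check:
  u_2 · u_1 = 0 (should be 0)
  u_3 · u_1 = 0 (should be 0)
  u_3 · u_2 = 0 (should be 0)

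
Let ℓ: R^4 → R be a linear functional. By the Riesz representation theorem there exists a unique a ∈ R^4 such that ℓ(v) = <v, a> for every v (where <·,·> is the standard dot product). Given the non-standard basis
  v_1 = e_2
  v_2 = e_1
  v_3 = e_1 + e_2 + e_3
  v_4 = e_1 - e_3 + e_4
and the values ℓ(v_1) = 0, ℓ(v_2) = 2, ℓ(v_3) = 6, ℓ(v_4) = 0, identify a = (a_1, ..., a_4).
a = (2, 0, 4, 2)

Write a = (a_1, ..., a_4) in the standard basis. For each basis vector v_i, ℓ(v_i) = <v_i, a> is a linear equation in the a_j's. Collect the n equations into a matrix system V a = ℓ, where row i of V is v_i (expressed in the standard basis). Since V is invertible (lower-triangular with 1s on the diagonal, up to permutation), solve by back-substitution:
  V =
[[0, 1, 0, 0],
 [1, 0, 0, 0],
 [1, 1, 1, 0],
 [1, 0, -1, 1]]
  V a = (0, 2, 6, 0)
Solving gives a = (2, 0, 4, 2).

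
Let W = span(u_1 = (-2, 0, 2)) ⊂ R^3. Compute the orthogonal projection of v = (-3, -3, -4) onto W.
proj_W(v) = (1/2, 0, -1/2)

Set up U = [u_1 | ... | u_1] ∈ R^(3×1). The projector onto W = col(U) is P = U (U^T U)^(-1) U^T.
Compute U^T U =
  [8],
and U^T v = (-2).
Solve U^T U · c = U^T v for the coefficients: c = (-1/4). The projection is proj_W(v) = U c.
Check: (v - proj_W(v)) · u_1 = 0  (should be 0).
Result: proj_W(v) = (1/2, 0, -1/2).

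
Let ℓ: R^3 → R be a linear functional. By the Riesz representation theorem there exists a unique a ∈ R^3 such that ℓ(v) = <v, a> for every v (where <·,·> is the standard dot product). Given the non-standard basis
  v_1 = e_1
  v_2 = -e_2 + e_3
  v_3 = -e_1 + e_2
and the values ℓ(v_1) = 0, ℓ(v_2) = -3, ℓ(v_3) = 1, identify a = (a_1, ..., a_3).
a = (0, 1, -2)

Write a = (a_1, ..., a_3) in the standard basis. For each basis vector v_i, ℓ(v_i) = <v_i, a> is a linear equation in the a_j's. Collect the n equations into a matrix system V a = ℓ, where row i of V is v_i (expressed in the standard basis). Since V is invertible (lower-triangular with 1s on the diagonal, up to permutation), solve by back-substitution:
  V =
[[1, 0, 0],
 [0, -1, 1],
 [-1, 1, 0]]
  V a = (0, -3, 1)
Solving gives a = (0, 1, -2).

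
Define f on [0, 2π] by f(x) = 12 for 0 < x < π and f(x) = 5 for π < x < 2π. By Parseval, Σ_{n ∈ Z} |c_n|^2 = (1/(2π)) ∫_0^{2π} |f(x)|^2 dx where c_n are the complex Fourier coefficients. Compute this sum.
Σ |c_n|^2 = 169/2

Parseval equates the L^2 energy of f (normalised by 1/(2π)) with the ℓ^2 sum of its Fourier coefficients: (1/(2π)) ∫_0^{2π} |f|^2 = Σ |c_n|^2.
Compute the left side: (1/(2π)) [∫_0^π 12^2 dx + ∫_π^{2π} 5^2 dx] = (1/(2π)) · (144π + 25π) = (144 + 25)/2 = 169/2.
So Σ_{n ∈ Z} |c_n|^2 = 169/2.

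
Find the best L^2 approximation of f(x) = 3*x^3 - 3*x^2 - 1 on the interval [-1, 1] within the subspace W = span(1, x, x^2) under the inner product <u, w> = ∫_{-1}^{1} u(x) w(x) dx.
g(x) = -3*x^2 + 9*x/5 - 1

The best approximation g ∈ W is the orthogonal projection of f onto W. Writing g = a_0 + a_1 x + a_2 x^2, the coefficients solve the normal equations G · a = b where
  G_{ij} = <φ_i, φ_j> and b_i = <f, φ_i>, with φ_0 = 1, φ_1 = x, φ_2 = x^2.
G =
  [2, 0, 2/3]
  [0, 2/3, 0]
  [2/3, 0, 2/5],
b = (-4, 6/5, -28/15).
Solving gives a_0 = -1, a_1 = 9/5, a_2 = -3, so
  g(x) = -3*x^2 + 9*x/5 - 1.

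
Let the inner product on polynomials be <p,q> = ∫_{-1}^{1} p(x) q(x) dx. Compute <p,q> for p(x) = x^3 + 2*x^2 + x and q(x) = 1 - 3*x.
<p,q> = -28/15

Expand the product: p(x)·q(x) = -3*x^4 - 5*x^3 - x^2 + x.
∫_{-1}^{1} of each monomial x^k gives [2/(k+1) if k even, 0 if k odd]. Integrating term-by-term (or equivalently evaluating the antiderivative F(x) = -3*x^5/5 - 5*x^4/4 - x^3/3 + x^2/2 at the endpoints):
  F(1) − F(−1) = -101/60 − (11/60) = -28/15.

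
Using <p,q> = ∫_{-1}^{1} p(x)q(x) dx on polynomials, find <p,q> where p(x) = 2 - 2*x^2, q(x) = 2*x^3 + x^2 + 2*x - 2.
<p,q> = -24/5

Expand the product: p(x)·q(x) = -4*x^5 - 2*x^4 + 6*x^2 + 4*x - 4.
∫_{-1}^{1} of each monomial x^k gives [2/(k+1) if k even, 0 if k odd]. Integrating term-by-term (or equivalently evaluating the antiderivative F(x) = -2*x^6/3 - 2*x^5/5 + 2*x^3 + 2*x^2 - 4*x at the endpoints):
  F(1) − F(−1) = -16/15 − (56/15) = -24/5.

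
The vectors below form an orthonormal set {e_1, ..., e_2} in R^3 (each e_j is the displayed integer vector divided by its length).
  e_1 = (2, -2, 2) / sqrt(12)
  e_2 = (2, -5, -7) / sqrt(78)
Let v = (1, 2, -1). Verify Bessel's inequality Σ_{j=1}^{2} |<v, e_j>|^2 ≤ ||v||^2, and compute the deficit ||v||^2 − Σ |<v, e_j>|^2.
Σ |<v, e_j>|^2 = 35/26; ||v||^2 = 6; deficit = 121/26

Write each e_j = u_j / sqrt(<u_j, u_j>) where u_j is the displayed integer vector. Then <v, e_j> = <v, u_j> / sqrt(<u_j, u_j>), so |<v, e_j>|^2 = <v, u_j>^2 / <u_j, u_j>.
Coefficients: <v, e_1> = -4/sqrt(12), <v, e_2> = -1/sqrt(78).
Square and sum: Σ |<v, e_j>|^2 = 35/26.
Compute ||v||^2 = v·v = 6.
Deficit = 6 − 35/26 = 121/26 ≥ 0, confirming Bessel's inequality. (The deficit equals ||v − Σ <v,e_j> e_j||^2, the squared distance from v to span{e_j}.)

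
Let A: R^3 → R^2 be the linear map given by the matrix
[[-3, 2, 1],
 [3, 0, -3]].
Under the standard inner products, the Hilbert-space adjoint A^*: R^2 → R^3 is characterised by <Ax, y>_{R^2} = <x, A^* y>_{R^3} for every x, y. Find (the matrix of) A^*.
A^* = A^T =
[[-3, 3],
 [2, 0],
 [1, -3]]

For real matrices with standard dot products, the defining identity <Ax, y> = <x, A^* y> gives (Ax)^T y = x^T (A^*) y, i.e. x^T A^T y = x^T (A^*) y. Since this holds for all x, y, we must have A^* = A^T. Therefore
A^* =
[[-3, 3],
 [2, 0],
 [1, -3]].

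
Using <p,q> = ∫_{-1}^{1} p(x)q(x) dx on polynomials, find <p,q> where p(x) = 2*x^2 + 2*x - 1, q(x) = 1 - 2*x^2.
<p,q> = -14/15

Expand the product: p(x)·q(x) = -4*x^4 - 4*x^3 + 4*x^2 + 2*x - 1.
∫_{-1}^{1} of each monomial x^k gives [2/(k+1) if k even, 0 if k odd]. Integrating term-by-term (or equivalently evaluating the antiderivative F(x) = -4*x^5/5 - x^4 + 4*x^3/3 + x^2 - x at the endpoints):
  F(1) − F(−1) = -7/15 − (7/15) = -14/15.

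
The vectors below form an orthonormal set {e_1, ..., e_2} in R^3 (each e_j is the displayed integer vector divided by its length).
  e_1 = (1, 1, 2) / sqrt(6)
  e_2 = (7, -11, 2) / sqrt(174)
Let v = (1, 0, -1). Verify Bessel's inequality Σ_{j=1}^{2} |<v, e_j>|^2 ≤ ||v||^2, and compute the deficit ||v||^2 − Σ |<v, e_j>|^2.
Σ |<v, e_j>|^2 = 9/29; ||v||^2 = 2; deficit = 49/29

Write each e_j = u_j / sqrt(<u_j, u_j>) where u_j is the displayed integer vector. Then <v, e_j> = <v, u_j> / sqrt(<u_j, u_j>), so |<v, e_j>|^2 = <v, u_j>^2 / <u_j, u_j>.
Coefficients: <v, e_1> = -1/sqrt(6), <v, e_2> = 5/sqrt(174).
Square and sum: Σ |<v, e_j>|^2 = 9/29.
Compute ||v||^2 = v·v = 2.
Deficit = 2 − 9/29 = 49/29 ≥ 0, confirming Bessel's inequality. (The deficit equals ||v − Σ <v,e_j> e_j||^2, the squared distance from v to span{e_j}.)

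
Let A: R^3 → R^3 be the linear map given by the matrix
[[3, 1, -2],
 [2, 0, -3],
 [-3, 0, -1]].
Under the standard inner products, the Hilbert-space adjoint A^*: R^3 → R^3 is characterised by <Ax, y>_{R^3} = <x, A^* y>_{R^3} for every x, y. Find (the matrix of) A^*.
A^* = A^T =
[[3, 2, -3],
 [1, 0, 0],
 [-2, -3, -1]]

For real matrices with standard dot products, the defining identity <Ax, y> = <x, A^* y> gives (Ax)^T y = x^T (A^*) y, i.e. x^T A^T y = x^T (A^*) y. Since this holds for all x, y, we must have A^* = A^T. Therefore
A^* =
[[3, 2, -3],
 [1, 0, 0],
 [-2, -3, -1]].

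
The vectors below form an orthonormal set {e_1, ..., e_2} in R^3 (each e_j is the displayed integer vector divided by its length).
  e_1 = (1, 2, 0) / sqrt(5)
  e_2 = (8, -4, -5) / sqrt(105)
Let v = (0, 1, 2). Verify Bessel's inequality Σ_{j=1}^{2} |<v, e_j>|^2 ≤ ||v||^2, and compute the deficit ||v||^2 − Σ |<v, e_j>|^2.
Σ |<v, e_j>|^2 = 8/3; ||v||^2 = 5; deficit = 7/3

Write each e_j = u_j / sqrt(<u_j, u_j>) where u_j is the displayed integer vector. Then <v, e_j> = <v, u_j> / sqrt(<u_j, u_j>), so |<v, e_j>|^2 = <v, u_j>^2 / <u_j, u_j>.
Coefficients: <v, e_1> = 2/sqrt(5), <v, e_2> = -14/sqrt(105).
Square and sum: Σ |<v, e_j>|^2 = 8/3.
Compute ||v||^2 = v·v = 5.
Deficit = 5 − 8/3 = 7/3 ≥ 0, confirming Bessel's inequality. (The deficit equals ||v − Σ <v,e_j> e_j||^2, the squared distance from v to span{e_j}.)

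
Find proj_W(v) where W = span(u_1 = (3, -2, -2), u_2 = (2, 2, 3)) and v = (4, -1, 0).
proj_W(v) = (1102/273, -16/21, -50/273)

Set up U = [u_1 | ... | u_2] ∈ R^(3×2). The projector onto W = col(U) is P = U (U^T U)^(-1) U^T.
Compute U^T U =
  [17, -4]
  [-4, 17],
and U^T v = (14, 6).
Solve U^T U · c = U^T v for the coefficients: c = (262/273, 158/273). The projection is proj_W(v) = U c.
Check: (v - proj_W(v)) · u_1 = 0  (should be 0).
Check: (v - proj_W(v)) · u_2 = 0  (should be 0).
Result: proj_W(v) = (1102/273, -16/21, -50/273).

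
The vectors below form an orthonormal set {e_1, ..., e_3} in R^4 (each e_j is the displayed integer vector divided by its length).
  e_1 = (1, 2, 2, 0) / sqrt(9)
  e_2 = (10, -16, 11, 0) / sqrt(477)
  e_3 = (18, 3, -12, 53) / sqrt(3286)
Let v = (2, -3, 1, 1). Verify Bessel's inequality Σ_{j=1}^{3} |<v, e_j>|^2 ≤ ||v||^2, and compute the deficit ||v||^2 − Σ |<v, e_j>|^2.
Σ |<v, e_j>|^2 = 463/31; ||v||^2 = 15; deficit = 2/31

Write each e_j = u_j / sqrt(<u_j, u_j>) where u_j is the displayed integer vector. Then <v, e_j> = <v, u_j> / sqrt(<u_j, u_j>), so |<v, e_j>|^2 = <v, u_j>^2 / <u_j, u_j>.
Coefficients: <v, e_1> = -2/sqrt(9), <v, e_2> = 79/sqrt(477), <v, e_3> = 68/sqrt(3286).
Square and sum: Σ |<v, e_j>|^2 = 463/31.
Compute ||v||^2 = v·v = 15.
Deficit = 15 − 463/31 = 2/31 ≥ 0, confirming Bessel's inequality. (The deficit equals ||v − Σ <v,e_j> e_j||^2, the squared distance from v to span{e_j}.)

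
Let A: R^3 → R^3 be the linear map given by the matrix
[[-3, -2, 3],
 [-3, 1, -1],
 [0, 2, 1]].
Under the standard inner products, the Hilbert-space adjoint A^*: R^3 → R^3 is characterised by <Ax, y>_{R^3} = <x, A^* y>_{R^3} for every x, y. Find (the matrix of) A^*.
A^* = A^T =
[[-3, -3, 0],
 [-2, 1, 2],
 [3, -1, 1]]

For real matrices with standard dot products, the defining identity <Ax, y> = <x, A^* y> gives (Ax)^T y = x^T (A^*) y, i.e. x^T A^T y = x^T (A^*) y. Since this holds for all x, y, we must have A^* = A^T. Therefore
A^* =
[[-3, -3, 0],
 [-2, 1, 2],
 [3, -1, 1]].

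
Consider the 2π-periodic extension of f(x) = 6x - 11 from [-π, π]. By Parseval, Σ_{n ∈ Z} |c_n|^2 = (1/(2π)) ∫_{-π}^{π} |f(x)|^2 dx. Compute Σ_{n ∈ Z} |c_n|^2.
Σ |c_n|^2 = 12π^2 + 121

Expand and integrate term by term over [-π, π]:
  ∫ (6x)^2 dx = 36·(2π^3/3); ∫ 2·6·(-11)·x dx = 0 (odd integrand); ∫ (-11)^2 dx = 121·2π.
So (1/(2π)) ∫_{-π}^{π} (6x - 11)^2 dx = 36π^2/3 + 121 = 12π^2 + 121.
Parseval ⇒ Σ |c_n|^2 = 12π^2 + 121.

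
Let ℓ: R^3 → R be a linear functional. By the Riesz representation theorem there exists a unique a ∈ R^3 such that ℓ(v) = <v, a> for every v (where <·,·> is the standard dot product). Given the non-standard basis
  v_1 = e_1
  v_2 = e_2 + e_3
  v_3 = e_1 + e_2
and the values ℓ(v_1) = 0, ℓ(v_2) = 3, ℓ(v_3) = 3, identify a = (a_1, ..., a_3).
a = (0, 3, 0)

Write a = (a_1, ..., a_3) in the standard basis. For each basis vector v_i, ℓ(v_i) = <v_i, a> is a linear equation in the a_j's. Collect the n equations into a matrix system V a = ℓ, where row i of V is v_i (expressed in the standard basis). Since V is invertible (lower-triangular with 1s on the diagonal, up to permutation), solve by back-substitution:
  V =
[[1, 0, 0],
 [0, 1, 1],
 [1, 1, 0]]
  V a = (0, 3, 3)
Solving gives a = (0, 3, 0).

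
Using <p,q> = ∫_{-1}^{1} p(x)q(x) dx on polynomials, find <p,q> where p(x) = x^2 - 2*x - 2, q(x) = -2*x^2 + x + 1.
<p,q> = -14/5

Expand the product: p(x)·q(x) = -2*x^4 + 5*x^3 + 3*x^2 - 4*x - 2.
∫_{-1}^{1} of each monomial x^k gives [2/(k+1) if k even, 0 if k odd]. Integrating term-by-term (or equivalently evaluating the antiderivative F(x) = -2*x^5/5 + 5*x^4/4 + x^3 - 2*x^2 - 2*x at the endpoints):
  F(1) − F(−1) = -43/20 − (13/20) = -14/5.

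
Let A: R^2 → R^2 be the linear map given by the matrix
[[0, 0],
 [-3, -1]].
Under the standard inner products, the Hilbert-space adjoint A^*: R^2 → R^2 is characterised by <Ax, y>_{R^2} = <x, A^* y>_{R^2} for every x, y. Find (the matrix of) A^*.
A^* = A^T =
[[0, -3],
 [0, -1]]

For real matrices with standard dot products, the defining identity <Ax, y> = <x, A^* y> gives (Ax)^T y = x^T (A^*) y, i.e. x^T A^T y = x^T (A^*) y. Since this holds for all x, y, we must have A^* = A^T. Therefore
A^* =
[[0, -3],
 [0, -1]].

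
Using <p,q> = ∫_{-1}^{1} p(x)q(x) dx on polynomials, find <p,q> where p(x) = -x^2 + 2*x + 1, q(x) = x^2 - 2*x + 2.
<p,q> = 4/15

Expand the product: p(x)·q(x) = -x^4 + 4*x^3 - 5*x^2 + 2*x + 2.
∫_{-1}^{1} of each monomial x^k gives [2/(k+1) if k even, 0 if k odd]. Integrating term-by-term (or equivalently evaluating the antiderivative F(x) = -x^5/5 + x^4 - 5*x^3/3 + x^2 + 2*x at the endpoints):
  F(1) − F(−1) = 32/15 − (28/15) = 4/15.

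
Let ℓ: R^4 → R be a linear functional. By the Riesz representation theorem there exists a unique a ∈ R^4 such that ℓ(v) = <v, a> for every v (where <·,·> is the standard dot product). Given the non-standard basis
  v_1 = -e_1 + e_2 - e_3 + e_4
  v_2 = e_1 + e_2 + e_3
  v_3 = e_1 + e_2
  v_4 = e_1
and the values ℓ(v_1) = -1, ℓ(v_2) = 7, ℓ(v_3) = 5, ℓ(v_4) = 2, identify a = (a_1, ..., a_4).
a = (2, 3, 2, 0)

Write a = (a_1, ..., a_4) in the standard basis. For each basis vector v_i, ℓ(v_i) = <v_i, a> is a linear equation in the a_j's. Collect the n equations into a matrix system V a = ℓ, where row i of V is v_i (expressed in the standard basis). Since V is invertible (lower-triangular with 1s on the diagonal, up to permutation), solve by back-substitution:
  V =
[[-1, 1, -1, 1],
 [1, 1, 1, 0],
 [1, 1, 0, 0],
 [1, 0, 0, 0]]
  V a = (-1, 7, 5, 2)
Solving gives a = (2, 3, 2, 0).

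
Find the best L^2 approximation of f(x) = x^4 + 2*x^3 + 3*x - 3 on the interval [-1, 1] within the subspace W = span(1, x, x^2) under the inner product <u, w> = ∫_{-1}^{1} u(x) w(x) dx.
g(x) = 6*x^2/7 + 21*x/5 - 108/35

The best approximation g ∈ W is the orthogonal projection of f onto W. Writing g = a_0 + a_1 x + a_2 x^2, the coefficients solve the normal equations G · a = b where
  G_{ij} = <φ_i, φ_j> and b_i = <f, φ_i>, with φ_0 = 1, φ_1 = x, φ_2 = x^2.
G =
  [2, 0, 2/3]
  [0, 2/3, 0]
  [2/3, 0, 2/5],
b = (-28/5, 14/5, -12/7).
Solving gives a_0 = -108/35, a_1 = 21/5, a_2 = 6/7, so
  g(x) = 6*x^2/7 + 21*x/5 - 108/35.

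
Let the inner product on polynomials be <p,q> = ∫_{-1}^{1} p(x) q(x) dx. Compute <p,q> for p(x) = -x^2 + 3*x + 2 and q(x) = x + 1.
<p,q> = 16/3

Expand the product: p(x)·q(x) = -x^3 + 2*x^2 + 5*x + 2.
∫_{-1}^{1} of each monomial x^k gives [2/(k+1) if k even, 0 if k odd]. Integrating term-by-term (or equivalently evaluating the antiderivative F(x) = -x^4/4 + 2*x^3/3 + 5*x^2/2 + 2*x at the endpoints):
  F(1) − F(−1) = 59/12 − (-5/12) = 16/3.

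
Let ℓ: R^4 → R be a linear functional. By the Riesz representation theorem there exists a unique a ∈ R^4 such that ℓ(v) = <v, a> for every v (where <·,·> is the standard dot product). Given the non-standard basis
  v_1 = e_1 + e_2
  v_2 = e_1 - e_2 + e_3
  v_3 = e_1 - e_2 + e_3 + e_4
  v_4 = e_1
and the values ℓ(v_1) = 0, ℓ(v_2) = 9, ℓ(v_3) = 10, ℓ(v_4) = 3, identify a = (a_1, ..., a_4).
a = (3, -3, 3, 1)

Write a = (a_1, ..., a_4) in the standard basis. For each basis vector v_i, ℓ(v_i) = <v_i, a> is a linear equation in the a_j's. Collect the n equations into a matrix system V a = ℓ, where row i of V is v_i (expressed in the standard basis). Since V is invertible (lower-triangular with 1s on the diagonal, up to permutation), solve by back-substitution:
  V =
[[1, 1, 0, 0],
 [1, -1, 1, 0],
 [1, -1, 1, 1],
 [1, 0, 0, 0]]
  V a = (0, 9, 10, 3)
Solving gives a = (3, -3, 3, 1).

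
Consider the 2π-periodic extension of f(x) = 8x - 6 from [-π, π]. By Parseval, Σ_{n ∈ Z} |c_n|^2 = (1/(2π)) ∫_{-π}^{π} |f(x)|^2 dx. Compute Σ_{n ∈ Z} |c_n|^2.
Σ |c_n|^2 = 64π^2/3 + 36

Expand and integrate term by term over [-π, π]:
  ∫ (8x)^2 dx = 64·(2π^3/3); ∫ 2·8·(-6)·x dx = 0 (odd integrand); ∫ (-6)^2 dx = 36·2π.
So (1/(2π)) ∫_{-π}^{π} (8x - 6)^2 dx = 64π^2/3 + 36 = 64π^2/3 + 36.
Parseval ⇒ Σ |c_n|^2 = 64π^2/3 + 36.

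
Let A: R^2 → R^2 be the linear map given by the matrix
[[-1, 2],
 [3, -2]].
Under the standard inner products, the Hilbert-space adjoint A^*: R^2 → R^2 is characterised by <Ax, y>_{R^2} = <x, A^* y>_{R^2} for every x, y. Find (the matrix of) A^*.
A^* = A^T =
[[-1, 3],
 [2, -2]]

For real matrices with standard dot products, the defining identity <Ax, y> = <x, A^* y> gives (Ax)^T y = x^T (A^*) y, i.e. x^T A^T y = x^T (A^*) y. Since this holds for all x, y, we must have A^* = A^T. Therefore
A^* =
[[-1, 3],
 [2, -2]].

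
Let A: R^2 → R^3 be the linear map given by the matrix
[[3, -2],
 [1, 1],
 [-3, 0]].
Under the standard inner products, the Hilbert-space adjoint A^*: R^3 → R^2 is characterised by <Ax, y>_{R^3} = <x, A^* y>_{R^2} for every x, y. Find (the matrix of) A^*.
A^* = A^T =
[[3, 1, -3],
 [-2, 1, 0]]

For real matrices with standard dot products, the defining identity <Ax, y> = <x, A^* y> gives (Ax)^T y = x^T (A^*) y, i.e. x^T A^T y = x^T (A^*) y. Since this holds for all x, y, we must have A^* = A^T. Therefore
A^* =
[[3, 1, -3],
 [-2, 1, 0]].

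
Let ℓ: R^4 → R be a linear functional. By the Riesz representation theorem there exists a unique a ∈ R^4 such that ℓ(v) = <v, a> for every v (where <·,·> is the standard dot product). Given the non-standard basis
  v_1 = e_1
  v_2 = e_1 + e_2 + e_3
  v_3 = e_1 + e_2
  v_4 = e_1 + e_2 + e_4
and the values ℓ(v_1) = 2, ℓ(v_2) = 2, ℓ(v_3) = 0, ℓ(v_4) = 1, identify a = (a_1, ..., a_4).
a = (2, -2, 2, 1)

Write a = (a_1, ..., a_4) in the standard basis. For each basis vector v_i, ℓ(v_i) = <v_i, a> is a linear equation in the a_j's. Collect the n equations into a matrix system V a = ℓ, where row i of V is v_i (expressed in the standard basis). Since V is invertible (lower-triangular with 1s on the diagonal, up to permutation), solve by back-substitution:
  V =
[[1, 0, 0, 0],
 [1, 1, 1, 0],
 [1, 1, 0, 0],
 [1, 1, 0, 1]]
  V a = (2, 2, 0, 1)
Solving gives a = (2, -2, 2, 1).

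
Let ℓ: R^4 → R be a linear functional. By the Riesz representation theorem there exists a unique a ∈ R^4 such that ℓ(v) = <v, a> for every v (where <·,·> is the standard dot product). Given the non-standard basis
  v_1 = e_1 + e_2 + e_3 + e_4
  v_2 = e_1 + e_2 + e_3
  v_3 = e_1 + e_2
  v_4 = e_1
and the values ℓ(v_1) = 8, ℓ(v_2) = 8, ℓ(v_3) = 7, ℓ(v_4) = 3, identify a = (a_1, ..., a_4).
a = (3, 4, 1, 0)

Write a = (a_1, ..., a_4) in the standard basis. For each basis vector v_i, ℓ(v_i) = <v_i, a> is a linear equation in the a_j's. Collect the n equations into a matrix system V a = ℓ, where row i of V is v_i (expressed in the standard basis). Since V is invertible (lower-triangular with 1s on the diagonal, up to permutation), solve by back-substitution:
  V =
[[1, 1, 1, 1],
 [1, 1, 1, 0],
 [1, 1, 0, 0],
 [1, 0, 0, 0]]
  V a = (8, 8, 7, 3)
Solving gives a = (3, 4, 1, 0).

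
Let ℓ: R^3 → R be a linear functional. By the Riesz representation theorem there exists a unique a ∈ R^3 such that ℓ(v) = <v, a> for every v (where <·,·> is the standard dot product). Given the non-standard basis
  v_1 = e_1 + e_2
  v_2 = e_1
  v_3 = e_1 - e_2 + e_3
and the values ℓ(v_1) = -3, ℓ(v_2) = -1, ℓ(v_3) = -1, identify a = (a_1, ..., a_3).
a = (-1, -2, -2)

Write a = (a_1, ..., a_3) in the standard basis. For each basis vector v_i, ℓ(v_i) = <v_i, a> is a linear equation in the a_j's. Collect the n equations into a matrix system V a = ℓ, where row i of V is v_i (expressed in the standard basis). Since V is invertible (lower-triangular with 1s on the diagonal, up to permutation), solve by back-substitution:
  V =
[[1, 1, 0],
 [1, 0, 0],
 [1, -1, 1]]
  V a = (-3, -1, -1)
Solving gives a = (-1, -2, -2).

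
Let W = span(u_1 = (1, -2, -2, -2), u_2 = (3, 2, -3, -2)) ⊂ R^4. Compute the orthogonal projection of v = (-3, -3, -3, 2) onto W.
proj_W(v) = (-305/257, -790/257, 85/257, -90/257)

Set up U = [u_1 | ... | u_2] ∈ R^(4×2). The projector onto W = col(U) is P = U (U^T U)^(-1) U^T.
Compute U^T U =
  [13, 9]
  [9, 26],
and U^T v = (5, -10).
Solve U^T U · c = U^T v for the coefficients: c = (220/257, -175/257). The projection is proj_W(v) = U c.
Check: (v - proj_W(v)) · u_1 = 0  (should be 0).
Check: (v - proj_W(v)) · u_2 = 0  (should be 0).
Result: proj_W(v) = (-305/257, -790/257, 85/257, -90/257).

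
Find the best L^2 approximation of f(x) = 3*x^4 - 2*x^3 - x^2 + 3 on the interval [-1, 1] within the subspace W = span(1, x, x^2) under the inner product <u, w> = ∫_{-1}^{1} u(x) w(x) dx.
g(x) = 11*x^2/7 - 6*x/5 + 96/35

The best approximation g ∈ W is the orthogonal projection of f onto W. Writing g = a_0 + a_1 x + a_2 x^2, the coefficients solve the normal equations G · a = b where
  G_{ij} = <φ_i, φ_j> and b_i = <f, φ_i>, with φ_0 = 1, φ_1 = x, φ_2 = x^2.
G =
  [2, 0, 2/3]
  [0, 2/3, 0]
  [2/3, 0, 2/5],
b = (98/15, -4/5, 86/35).
Solving gives a_0 = 96/35, a_1 = -6/5, a_2 = 11/7, so
  g(x) = 11*x^2/7 - 6*x/5 + 96/35.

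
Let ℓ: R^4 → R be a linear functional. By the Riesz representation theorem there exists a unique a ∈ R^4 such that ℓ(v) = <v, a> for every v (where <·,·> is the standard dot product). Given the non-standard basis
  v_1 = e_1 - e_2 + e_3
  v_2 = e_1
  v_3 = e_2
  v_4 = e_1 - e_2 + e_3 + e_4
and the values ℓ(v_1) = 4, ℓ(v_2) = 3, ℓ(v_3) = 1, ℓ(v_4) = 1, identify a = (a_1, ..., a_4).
a = (3, 1, 2, -3)

Write a = (a_1, ..., a_4) in the standard basis. For each basis vector v_i, ℓ(v_i) = <v_i, a> is a linear equation in the a_j's. Collect the n equations into a matrix system V a = ℓ, where row i of V is v_i (expressed in the standard basis). Since V is invertible (lower-triangular with 1s on the diagonal, up to permutation), solve by back-substitution:
  V =
[[1, -1, 1, 0],
 [1, 0, 0, 0],
 [0, 1, 0, 0],
 [1, -1, 1, 1]]
  V a = (4, 3, 1, 1)
Solving gives a = (3, 1, 2, -3).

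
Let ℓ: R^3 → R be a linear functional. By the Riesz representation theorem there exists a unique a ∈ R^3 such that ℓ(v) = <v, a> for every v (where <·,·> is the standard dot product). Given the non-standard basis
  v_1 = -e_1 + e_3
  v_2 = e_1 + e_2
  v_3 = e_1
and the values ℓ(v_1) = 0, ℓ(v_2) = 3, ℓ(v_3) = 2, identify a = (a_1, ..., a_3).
a = (2, 1, 2)

Write a = (a_1, ..., a_3) in the standard basis. For each basis vector v_i, ℓ(v_i) = <v_i, a> is a linear equation in the a_j's. Collect the n equations into a matrix system V a = ℓ, where row i of V is v_i (expressed in the standard basis). Since V is invertible (lower-triangular with 1s on the diagonal, up to permutation), solve by back-substitution:
  V =
[[-1, 0, 1],
 [1, 1, 0],
 [1, 0, 0]]
  V a = (0, 3, 2)
Solving gives a = (2, 1, 2).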